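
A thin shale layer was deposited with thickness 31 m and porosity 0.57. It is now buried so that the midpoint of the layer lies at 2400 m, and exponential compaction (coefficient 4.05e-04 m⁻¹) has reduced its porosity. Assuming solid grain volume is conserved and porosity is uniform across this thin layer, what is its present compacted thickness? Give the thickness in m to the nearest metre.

17 m

Working in km (1 km = 1000 m; k in km⁻¹ = k in m⁻¹ × 1000):
Porosity at 2.4 km: φ = 0.57·exp(−0.405×2.4) = 0.2156
Solid-volume conservation: h(1−φ) = h₀(1−φ₀) ⇒ h = h₀·(1−φ₀)/(1−φ)
h = 0.031 × (1 − 0.57)/(1 − 0.2156) = 0.031 × 0.5482 = 0.0170 km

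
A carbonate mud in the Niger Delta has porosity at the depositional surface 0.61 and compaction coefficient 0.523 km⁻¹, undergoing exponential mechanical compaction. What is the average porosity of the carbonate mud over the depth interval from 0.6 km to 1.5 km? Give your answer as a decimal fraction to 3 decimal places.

0.355

⟨phi⟩ = (1/(Z₂−Z₁)) ∫ phi₀ e^(−βZ) dZ = phi₀·(e^(−β·Z₁) − e^(−β·Z₂)) / (β·(Z₂−Z₁))
e^(−0.523×0.6) = 0.7307; e^(−0.523×1.5) = 0.4563
⟨phi⟩ = 0.61 × (0.7307 − 0.4563) / (0.523 × 0.9) = 0.61 × 0.5828 = 0.3555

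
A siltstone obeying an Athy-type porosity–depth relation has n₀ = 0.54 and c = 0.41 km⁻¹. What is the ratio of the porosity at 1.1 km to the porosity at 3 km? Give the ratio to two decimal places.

n(d₁)/n(d₂) = e^(−c·d₁)/e^(−c·d₂) = e^{c(d₂−d₁)}
= exp(0.41 × 1.9) = exp(0.779) = 2.1793

2.18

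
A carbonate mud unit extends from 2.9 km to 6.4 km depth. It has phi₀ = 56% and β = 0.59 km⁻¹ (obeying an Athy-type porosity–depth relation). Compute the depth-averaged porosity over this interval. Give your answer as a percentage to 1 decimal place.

⟨phi⟩ = (1/(d₂−d₁)) ∫ phi₀ e^(−βd) dd = phi₀·(e^(−β·d₁) − e^(−β·d₂)) / (β·(d₂−d₁))
e^(−0.59×2.9) = 0.1807; e^(−0.59×6.4) = 0.0229
⟨phi⟩ = 0.56 × (0.1807 − 0.0229) / (0.59 × 3.5) = 0.56 × 0.0764 = 0.0428

4.3%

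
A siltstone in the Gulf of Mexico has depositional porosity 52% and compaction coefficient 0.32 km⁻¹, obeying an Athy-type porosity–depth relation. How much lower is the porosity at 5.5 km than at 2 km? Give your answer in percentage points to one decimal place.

18.5 percentage points

phi(2) = 0.52·e^(−0.32×2) = 0.2742
phi(5.5) = 0.52·e^(−0.32×5.5) = 0.0895
Δphi = 0.2742 − 0.0895 = 0.1847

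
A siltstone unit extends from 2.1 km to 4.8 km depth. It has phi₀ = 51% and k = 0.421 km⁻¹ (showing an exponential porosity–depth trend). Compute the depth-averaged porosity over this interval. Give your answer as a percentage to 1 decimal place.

12.6%

⟨phi⟩ = (1/(z₂−z₁)) ∫ phi₀ e^(−kz) dz = phi₀·(e^(−k·z₁) − e^(−k·z₂)) / (k·(z₂−z₁))
e^(−0.421×2.1) = 0.4131; e^(−0.421×4.8) = 0.1325
⟨phi⟩ = 0.51 × (0.4131 − 0.1325) / (0.421 × 2.7) = 0.51 × 0.2468 = 0.1259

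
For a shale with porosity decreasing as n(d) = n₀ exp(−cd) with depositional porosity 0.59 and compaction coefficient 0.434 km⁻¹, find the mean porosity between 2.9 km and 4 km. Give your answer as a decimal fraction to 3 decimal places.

0.133

⟨n⟩ = (1/(d₂−d₁)) ∫ n₀ e^(−cd) dd = n₀·(e^(−c·d₁) − e^(−c·d₂)) / (c·(d₂−d₁))
e^(−0.434×2.9) = 0.2841; e^(−0.434×4) = 0.1762
⟨n⟩ = 0.59 × (0.2841 − 0.1762) / (0.434 × 1.1) = 0.59 × 0.2259 = 0.1333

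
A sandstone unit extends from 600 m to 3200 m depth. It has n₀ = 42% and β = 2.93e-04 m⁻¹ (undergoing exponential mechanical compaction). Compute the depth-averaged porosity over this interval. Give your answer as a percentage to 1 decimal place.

24.7%

Working in km (1 km = 1000 m; β in km⁻¹ = β in m⁻¹ × 1000):
⟨n⟩ = (1/(d₂−d₁)) ∫ n₀ e^(−βd) dd = n₀·(e^(−β·d₁) − e^(−β·d₂)) / (β·(d₂−d₁))
e^(−0.293×0.6) = 0.8388; e^(−0.293×3.2) = 0.3916
⟨n⟩ = 0.42 × (0.8388 − 0.3916) / (0.293 × 2.6) = 0.42 × 0.5871 = 0.2466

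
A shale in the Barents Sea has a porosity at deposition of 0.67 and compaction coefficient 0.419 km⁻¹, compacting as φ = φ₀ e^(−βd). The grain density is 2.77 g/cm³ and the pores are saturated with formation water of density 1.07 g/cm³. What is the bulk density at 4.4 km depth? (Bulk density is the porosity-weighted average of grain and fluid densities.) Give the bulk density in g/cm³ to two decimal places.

Porosity at depth: φ = 0.67·exp(−0.419×4.4) = 0.67×0.1582 = 0.1060
Bulk density: ρ_b = (1−φ)ρ_g + φ·ρ_f = 0.8940×2.77 + 0.1060×1.07
       = 2.476 + 0.113 = 2.590 g/cm³

2.59 g/cm³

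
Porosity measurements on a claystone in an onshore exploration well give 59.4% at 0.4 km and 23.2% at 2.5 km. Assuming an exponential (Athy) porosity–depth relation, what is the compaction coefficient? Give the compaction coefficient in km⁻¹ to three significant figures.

0.448 km⁻¹

Athy: phi(Z) = phi₀ e^(−cZ) ⇒ phi₁/phi₂ = e^{c(Z₂−Z₁)} ⇒ c = ln(phi₁/phi₂)/(Z₂−Z₁)
c = ln(0.594/0.232) / (2.5 − 0.4) = ln(2.56) / 2.1 = 0.9401 / 2.1 = 0.4477 km⁻¹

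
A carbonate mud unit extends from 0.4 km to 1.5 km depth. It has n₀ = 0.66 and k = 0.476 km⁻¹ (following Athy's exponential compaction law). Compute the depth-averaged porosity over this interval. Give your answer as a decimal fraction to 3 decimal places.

⟨n⟩ = (1/(z₂−z₁)) ∫ n₀ e^(−kz) dz = n₀·(e^(−k·z₁) − e^(−k·z₂)) / (k·(z₂−z₁))
e^(−0.476×0.4) = 0.8266; e^(−0.476×1.5) = 0.4897
⟨n⟩ = 0.66 × (0.8266 − 0.4897) / (0.476 × 1.1) = 0.66 × 0.6435 = 0.4247

0.425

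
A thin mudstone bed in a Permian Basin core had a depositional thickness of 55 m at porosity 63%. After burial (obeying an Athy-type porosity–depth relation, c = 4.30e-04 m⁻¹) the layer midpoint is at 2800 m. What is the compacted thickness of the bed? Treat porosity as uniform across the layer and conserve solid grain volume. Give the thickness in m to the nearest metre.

Working in km (1 km = 1000 m; c in km⁻¹ = c in m⁻¹ × 1000):
Porosity at 2.8 km: φ = 0.63·exp(−0.43×2.8) = 0.1890
Solid-volume conservation: h(1−φ) = h₀(1−φ₀) ⇒ h = h₀·(1−φ₀)/(1−φ)
h = 0.055 × (1 − 0.63)/(1 − 0.1890) = 0.055 × 0.4562 = 0.0251 km

25 m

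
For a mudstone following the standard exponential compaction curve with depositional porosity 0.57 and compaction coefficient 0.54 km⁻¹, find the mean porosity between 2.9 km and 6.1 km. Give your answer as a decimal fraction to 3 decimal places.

⟨n⟩ = (1/(d₂−d₁)) ∫ n₀ e^(−βd) dd = n₀·(e^(−β·d₁) − e^(−β·d₂)) / (β·(d₂−d₁))
e^(−0.54×2.9) = 0.2089; e^(−0.54×6.1) = 0.0371
⟨n⟩ = 0.57 × (0.2089 − 0.0371) / (0.54 × 3.2) = 0.57 × 0.0994 = 0.0567

0.057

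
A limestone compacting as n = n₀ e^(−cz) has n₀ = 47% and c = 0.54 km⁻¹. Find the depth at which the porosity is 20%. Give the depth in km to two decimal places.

1.58 km

Invert Athy's law: z = ln(n₀/n) / c
z = ln(0.47/0.2) / 0.54 = ln(2.35) / 0.54 = 0.8544 / 0.54 = 1.582 km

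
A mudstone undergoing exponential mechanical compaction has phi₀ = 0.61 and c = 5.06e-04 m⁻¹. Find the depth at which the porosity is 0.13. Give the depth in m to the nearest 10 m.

3060 m

Working in km (1 km = 1000 m; c in km⁻¹ = c in m⁻¹ × 1000):
Invert Athy's law: d = ln(phi₀/phi) / c
d = ln(0.61/0.13) / 0.506 = ln(4.692) / 0.506 = 1.5459 / 0.506 = 3.055 km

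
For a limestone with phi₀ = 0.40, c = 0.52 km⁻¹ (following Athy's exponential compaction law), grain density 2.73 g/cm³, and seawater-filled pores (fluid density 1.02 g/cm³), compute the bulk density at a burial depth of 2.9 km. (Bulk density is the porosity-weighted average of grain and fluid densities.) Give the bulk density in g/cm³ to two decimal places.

2.58 g/cm³

Porosity at depth: phi = 0.4·exp(−0.52×2.9) = 0.4×0.2214 = 0.0885
Bulk density: ρ_b = (1−phi)ρ_g + phi·ρ_f = 0.9115×2.73 + 0.0885×1.02
       = 2.488 + 0.090 = 2.579 g/cm³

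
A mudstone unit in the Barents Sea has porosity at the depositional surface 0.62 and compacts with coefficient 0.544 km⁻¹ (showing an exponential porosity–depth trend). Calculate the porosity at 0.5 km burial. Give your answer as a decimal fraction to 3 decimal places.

0.472

φ = φ₀·exp(−k·d) = 0.62 × exp(−0.544 × 0.5) = 0.62 × exp(−0.272)
  = 0.62 × 0.7619 = 0.4723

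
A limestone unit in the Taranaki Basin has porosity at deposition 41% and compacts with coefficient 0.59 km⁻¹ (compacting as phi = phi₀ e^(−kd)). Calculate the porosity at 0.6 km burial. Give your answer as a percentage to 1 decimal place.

28.8%

phi = phi₀·exp(−k·d) = 0.41 × exp(−0.59 × 0.6) = 0.41 × exp(−0.354)
  = 0.41 × 0.7019 = 0.2878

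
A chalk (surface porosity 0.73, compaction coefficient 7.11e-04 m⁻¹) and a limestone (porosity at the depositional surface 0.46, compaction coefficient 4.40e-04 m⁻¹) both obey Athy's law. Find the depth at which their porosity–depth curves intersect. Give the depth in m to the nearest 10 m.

Working in km (1 km = 1000 m; β in km⁻¹ = β in m⁻¹ × 1000):
Set φ₀ₐ e^(−βₐZ) = φ₀ᵦ e^(−βᵦZ) ⇒ ln(φ₀ₐ/φ₀ᵦ) = (βₐ − βᵦ)·Z
Z = ln(0.73/0.46) / (0.711 − 0.44) = 0.4618 / 0.271 = 1.704 km

1700 m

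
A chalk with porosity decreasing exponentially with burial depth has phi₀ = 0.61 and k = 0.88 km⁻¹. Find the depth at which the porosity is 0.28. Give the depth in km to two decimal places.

Invert Athy's law: Z = ln(phi₀/phi) / k
Z = ln(0.61/0.28) / 0.88 = ln(2.179) / 0.88 = 0.7787 / 0.88 = 0.885 km

0.88 km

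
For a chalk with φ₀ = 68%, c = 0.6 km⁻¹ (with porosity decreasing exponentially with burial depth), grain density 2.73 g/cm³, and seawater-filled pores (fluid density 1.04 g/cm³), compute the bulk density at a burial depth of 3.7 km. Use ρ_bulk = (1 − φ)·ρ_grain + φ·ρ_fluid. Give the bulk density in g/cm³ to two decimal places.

2.61 g/cm³

Porosity at depth: φ = 0.68·exp(−0.6×3.7) = 0.68×0.1086 = 0.0739
Bulk density: ρ_b = (1−φ)ρ_g + φ·ρ_f = 0.9261×2.73 + 0.0739×1.04
       = 2.528 + 0.077 = 2.605 g/cm³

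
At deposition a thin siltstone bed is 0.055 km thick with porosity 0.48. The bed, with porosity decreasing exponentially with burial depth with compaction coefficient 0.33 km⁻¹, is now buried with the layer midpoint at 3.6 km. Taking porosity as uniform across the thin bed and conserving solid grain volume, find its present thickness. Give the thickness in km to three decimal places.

Porosity at 3.6 km: phi = 0.48·exp(−0.33×3.6) = 0.1463
Solid-volume conservation: h(1−phi) = h₀(1−phi₀) ⇒ h = h₀·(1−phi₀)/(1−phi)
h = 0.055 × (1 − 0.48)/(1 − 0.1463) = 0.055 × 0.6091 = 0.0335 km

0.034 km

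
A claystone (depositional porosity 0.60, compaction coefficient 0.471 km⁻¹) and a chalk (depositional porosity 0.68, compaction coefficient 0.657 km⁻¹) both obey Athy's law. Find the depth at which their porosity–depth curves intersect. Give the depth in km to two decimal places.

Set φ₀ₐ e^(−βₐd) = φ₀ᵦ e^(−βᵦd) ⇒ ln(φ₀ₐ/φ₀ᵦ) = (βₐ − βᵦ)·d
d = ln(0.6/0.68) / (0.471 − 0.657) = -0.1252 / -0.186 = 0.673 km

0.67 km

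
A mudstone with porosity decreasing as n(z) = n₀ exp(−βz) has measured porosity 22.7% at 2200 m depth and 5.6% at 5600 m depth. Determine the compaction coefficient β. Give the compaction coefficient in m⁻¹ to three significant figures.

Working in km (1 km = 1000 m; β in km⁻¹ = β in m⁻¹ × 1000):
Athy: n(z) = n₀ e^(−βz) ⇒ n₁/n₂ = e^{β(z₂−z₁)} ⇒ β = ln(n₁/n₂)/(z₂−z₁)
β = ln(0.227/0.056) / (5.6 − 2.2) = ln(4.054) / 3.4 = 1.3996 / 3.4 = 0.4116 km⁻¹

0.000412 m⁻¹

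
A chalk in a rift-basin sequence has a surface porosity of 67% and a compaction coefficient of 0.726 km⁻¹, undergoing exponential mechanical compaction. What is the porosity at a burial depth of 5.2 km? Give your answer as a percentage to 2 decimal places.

n = n₀·exp(−c·z) = 0.67 × exp(−0.726 × 5.2) = 0.67 × exp(−3.775)
  = 0.67 × 0.0229 = 0.0154

1.54%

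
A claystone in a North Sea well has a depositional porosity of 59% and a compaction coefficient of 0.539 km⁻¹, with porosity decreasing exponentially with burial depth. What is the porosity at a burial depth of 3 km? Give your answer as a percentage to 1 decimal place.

n = n₀·exp(−β·z) = 0.59 × exp(−0.539 × 3) = 0.59 × exp(−1.617)
  = 0.59 × 0.1985 = 0.1171

11.7%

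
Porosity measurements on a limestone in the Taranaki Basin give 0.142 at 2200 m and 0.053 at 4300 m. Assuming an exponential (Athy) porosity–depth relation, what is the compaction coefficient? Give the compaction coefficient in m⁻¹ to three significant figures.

Working in km (1 km = 1000 m; β in km⁻¹ = β in m⁻¹ × 1000):
Athy: phi(z) = phi₀ e^(−βz) ⇒ phi₁/phi₂ = e^{β(z₂−z₁)} ⇒ β = ln(phi₁/phi₂)/(z₂−z₁)
β = ln(0.142/0.053) / (4.3 − 2.2) = ln(2.679) / 2.1 = 0.9855 / 2.1 = 0.4693 km⁻¹

0.000469 m⁻¹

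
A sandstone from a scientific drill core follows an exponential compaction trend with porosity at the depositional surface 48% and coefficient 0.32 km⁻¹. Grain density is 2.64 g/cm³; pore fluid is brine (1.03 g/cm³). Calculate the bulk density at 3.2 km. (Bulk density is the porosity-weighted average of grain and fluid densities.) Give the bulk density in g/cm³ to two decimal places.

Porosity at depth: phi = 0.48·exp(−0.32×3.2) = 0.48×0.3592 = 0.1724
Bulk density: ρ_b = (1−phi)ρ_g + phi·ρ_f = 0.8276×2.64 + 0.1724×1.03
       = 2.185 + 0.178 = 2.362 g/cm³

2.36 g/cm³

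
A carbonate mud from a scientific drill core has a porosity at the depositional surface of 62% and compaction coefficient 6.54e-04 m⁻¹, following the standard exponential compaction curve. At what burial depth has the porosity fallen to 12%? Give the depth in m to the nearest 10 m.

Working in km (1 km = 1000 m; c in km⁻¹ = c in m⁻¹ × 1000):
Invert Athy's law: Z = ln(φ₀/φ) / c
Z = ln(0.62/0.12) / 0.654 = ln(5.167) / 0.654 = 1.6422 / 0.654 = 2.511 km

2510 m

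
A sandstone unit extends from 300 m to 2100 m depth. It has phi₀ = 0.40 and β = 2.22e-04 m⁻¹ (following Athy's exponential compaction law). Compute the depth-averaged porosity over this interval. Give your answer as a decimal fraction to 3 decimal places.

Working in km (1 km = 1000 m; β in km⁻¹ = β in m⁻¹ × 1000):
⟨phi⟩ = (1/(z₂−z₁)) ∫ phi₀ e^(−βz) dz = phi₀·(e^(−β·z₁) − e^(−β·z₂)) / (β·(z₂−z₁))
e^(−0.222×0.3) = 0.9356; e^(−0.222×2.1) = 0.6274
⟨phi⟩ = 0.4 × (0.9356 − 0.6274) / (0.222 × 1.8) = 0.4 × 0.7712 = 0.3085

0.308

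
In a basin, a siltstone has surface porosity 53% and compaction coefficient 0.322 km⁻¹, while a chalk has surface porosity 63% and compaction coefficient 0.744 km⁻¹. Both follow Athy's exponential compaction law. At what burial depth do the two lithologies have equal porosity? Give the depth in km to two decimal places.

Set phi₀ₐ e^(−kₐd) = phi₀ᵦ e^(−kᵦd) ⇒ ln(phi₀ₐ/phi₀ᵦ) = (kₐ − kᵦ)·d
d = ln(0.53/0.63) / (0.322 − 0.744) = -0.1728 / -0.422 = 0.410 km

0.41 km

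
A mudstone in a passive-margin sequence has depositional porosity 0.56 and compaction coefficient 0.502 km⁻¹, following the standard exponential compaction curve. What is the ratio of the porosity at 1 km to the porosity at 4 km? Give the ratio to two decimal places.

4.51

n(Z₁)/n(Z₂) = e^(−β·Z₁)/e^(−β·Z₂) = e^{β(Z₂−Z₁)}
= exp(0.502 × 3) = exp(1.506) = 4.5087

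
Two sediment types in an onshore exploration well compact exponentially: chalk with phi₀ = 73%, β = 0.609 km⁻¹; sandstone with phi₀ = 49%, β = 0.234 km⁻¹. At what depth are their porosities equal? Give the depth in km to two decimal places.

1.06 km

Set phi₀ₐ e^(−βₐz) = phi₀ᵦ e^(−βᵦz) ⇒ ln(phi₀ₐ/phi₀ᵦ) = (βₐ − βᵦ)·z
z = ln(0.73/0.49) / (0.609 − 0.234) = 0.3986 / 0.375 = 1.063 km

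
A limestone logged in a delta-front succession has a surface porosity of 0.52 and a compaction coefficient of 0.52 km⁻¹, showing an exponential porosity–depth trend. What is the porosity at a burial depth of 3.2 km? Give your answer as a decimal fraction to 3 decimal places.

φ = φ₀·exp(−k·z) = 0.52 × exp(−0.52 × 3.2) = 0.52 × exp(−1.664)
  = 0.52 × 0.1894 = 0.0985

0.098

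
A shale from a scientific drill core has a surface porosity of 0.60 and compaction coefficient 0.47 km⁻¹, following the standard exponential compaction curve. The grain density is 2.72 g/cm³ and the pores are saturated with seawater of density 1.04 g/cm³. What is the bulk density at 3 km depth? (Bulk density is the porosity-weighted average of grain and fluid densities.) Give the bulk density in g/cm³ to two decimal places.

2.47 g/cm³

Porosity at depth: φ = 0.6·exp(−0.47×3) = 0.6×0.2441 = 0.1465
Bulk density: ρ_b = (1−φ)ρ_g + φ·ρ_f = 0.8535×2.72 + 0.1465×1.04
       = 2.322 + 0.152 = 2.474 g/cm³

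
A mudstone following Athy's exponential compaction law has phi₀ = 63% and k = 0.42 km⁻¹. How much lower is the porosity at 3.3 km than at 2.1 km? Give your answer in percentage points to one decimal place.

10.3 percentage points

phi(2.1) = 0.63·e^(−0.42×2.1) = 0.2608
phi(3.3) = 0.63·e^(−0.42×3.3) = 0.1575
Δphi = 0.2608 − 0.1575 = 0.1032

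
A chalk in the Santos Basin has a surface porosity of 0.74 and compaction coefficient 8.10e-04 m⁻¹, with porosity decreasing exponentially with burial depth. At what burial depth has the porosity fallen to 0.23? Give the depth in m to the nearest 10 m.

1440 m

Working in km (1 km = 1000 m; β in km⁻¹ = β in m⁻¹ × 1000):
Invert Athy's law: z = ln(φ₀/φ) / β
z = ln(0.74/0.23) / 0.81 = ln(3.217) / 0.81 = 1.1686 / 0.81 = 1.443 km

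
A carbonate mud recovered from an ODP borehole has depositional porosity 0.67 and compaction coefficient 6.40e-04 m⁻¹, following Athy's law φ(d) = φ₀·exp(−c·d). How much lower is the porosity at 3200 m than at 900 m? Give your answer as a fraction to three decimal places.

Working in km (1 km = 1000 m; c in km⁻¹ = c in m⁻¹ × 1000):
φ(0.9) = 0.67·e^(−0.64×0.9) = 0.3766
φ(3.2) = 0.67·e^(−0.64×3.2) = 0.0864
Δφ = 0.3766 − 0.0864 = 0.2902

0.290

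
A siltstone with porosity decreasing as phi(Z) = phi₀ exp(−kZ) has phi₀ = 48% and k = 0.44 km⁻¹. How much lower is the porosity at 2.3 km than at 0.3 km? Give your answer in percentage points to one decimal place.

24.6 percentage points

phi(0.3) = 0.48·e^(−0.44×0.3) = 0.4206
phi(2.3) = 0.48·e^(−0.44×2.3) = 0.1745
Δphi = 0.4206 − 0.1745 = 0.2462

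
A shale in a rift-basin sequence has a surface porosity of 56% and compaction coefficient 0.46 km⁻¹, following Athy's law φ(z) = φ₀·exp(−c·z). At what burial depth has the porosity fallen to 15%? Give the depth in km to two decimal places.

2.86 km

Invert Athy's law: z = ln(φ₀/φ) / c
z = ln(0.56/0.15) / 0.46 = ln(3.733) / 0.46 = 1.3173 / 0.46 = 2.864 km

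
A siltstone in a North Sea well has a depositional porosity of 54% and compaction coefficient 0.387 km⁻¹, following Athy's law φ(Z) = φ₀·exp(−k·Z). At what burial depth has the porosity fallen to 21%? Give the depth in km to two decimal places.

Invert Athy's law: Z = ln(φ₀/φ) / k
Z = ln(0.54/0.21) / 0.387 = ln(2.571) / 0.387 = 0.9445 / 0.387 = 2.440 km

2.44 km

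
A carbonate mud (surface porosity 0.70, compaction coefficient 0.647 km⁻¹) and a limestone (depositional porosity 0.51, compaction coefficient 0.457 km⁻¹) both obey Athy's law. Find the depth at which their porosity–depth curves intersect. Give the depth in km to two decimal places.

1.67 km

Set n₀ₐ e^(−cₐZ) = n₀ᵦ e^(−cᵦZ) ⇒ ln(n₀ₐ/n₀ᵦ) = (cₐ − cᵦ)·Z
Z = ln(0.7/0.51) / (0.647 − 0.457) = 0.3167 / 0.19 = 1.667 km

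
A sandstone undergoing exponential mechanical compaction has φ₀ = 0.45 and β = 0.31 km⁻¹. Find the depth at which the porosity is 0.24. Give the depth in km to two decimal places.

Invert Athy's law: Z = ln(φ₀/φ) / β
Z = ln(0.45/0.24) / 0.31 = ln(1.875) / 0.31 = 0.6286 / 0.31 = 2.028 km

2.03 km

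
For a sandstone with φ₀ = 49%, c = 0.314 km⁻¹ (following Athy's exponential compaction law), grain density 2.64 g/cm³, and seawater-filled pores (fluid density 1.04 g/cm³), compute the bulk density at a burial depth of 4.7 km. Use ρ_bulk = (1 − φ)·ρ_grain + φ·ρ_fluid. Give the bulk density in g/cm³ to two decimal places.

Porosity at depth: φ = 0.49·exp(−0.314×4.7) = 0.49×0.2286 = 0.1120
Bulk density: ρ_b = (1−φ)ρ_g + φ·ρ_f = 0.8880×2.64 + 0.1120×1.04
       = 2.344 + 0.116 = 2.461 g/cm³

2.46 g/cm³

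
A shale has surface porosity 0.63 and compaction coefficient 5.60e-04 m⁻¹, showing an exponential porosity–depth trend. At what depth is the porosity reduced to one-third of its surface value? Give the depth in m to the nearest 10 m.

1960 m

Working in km (1 km = 1000 m; c in km⁻¹ = c in m⁻¹ × 1000):
phi/phi₀ = 1/3 ⇒ exp(−c·d) = 1/3 ⇒ d = ln(3) / c
d = 1.0986 / 0.56 = 1.962 km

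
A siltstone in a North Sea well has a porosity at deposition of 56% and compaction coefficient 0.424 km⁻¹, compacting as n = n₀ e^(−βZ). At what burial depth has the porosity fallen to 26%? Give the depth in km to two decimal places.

1.81 km

Invert Athy's law: Z = ln(n₀/n) / β
Z = ln(0.56/0.26) / 0.424 = ln(2.154) / 0.424 = 0.7673 / 0.424 = 1.810 km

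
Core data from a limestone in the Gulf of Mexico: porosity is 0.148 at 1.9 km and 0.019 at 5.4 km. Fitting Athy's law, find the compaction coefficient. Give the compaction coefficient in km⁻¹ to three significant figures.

0.587 km⁻¹

Athy: φ(Z) = φ₀ e^(−cZ) ⇒ φ₁/φ₂ = e^{c(Z₂−Z₁)} ⇒ c = ln(φ₁/φ₂)/(Z₂−Z₁)
c = ln(0.148/0.019) / (5.4 − 1.9) = ln(7.789) / 3.5 = 2.0528 / 3.5 = 0.5865 km⁻¹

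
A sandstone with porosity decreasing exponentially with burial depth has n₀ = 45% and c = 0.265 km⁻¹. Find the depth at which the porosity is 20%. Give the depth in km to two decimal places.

Invert Athy's law: Z = ln(n₀/n) / c
Z = ln(0.45/0.2) / 0.265 = ln(2.25) / 0.265 = 0.8109 / 0.265 = 3.060 km

3.06 km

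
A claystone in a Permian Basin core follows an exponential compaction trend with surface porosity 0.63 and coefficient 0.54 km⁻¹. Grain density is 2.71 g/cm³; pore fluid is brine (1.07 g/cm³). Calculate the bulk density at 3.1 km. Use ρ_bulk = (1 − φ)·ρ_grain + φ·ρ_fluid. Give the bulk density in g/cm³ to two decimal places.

Porosity at depth: phi = 0.63·exp(−0.54×3.1) = 0.63×0.1875 = 0.1181
Bulk density: ρ_b = (1−phi)ρ_g + phi·ρ_f = 0.8819×2.71 + 0.1181×1.07
       = 2.390 + 0.126 = 2.516 g/cm³

2.52 g/cm³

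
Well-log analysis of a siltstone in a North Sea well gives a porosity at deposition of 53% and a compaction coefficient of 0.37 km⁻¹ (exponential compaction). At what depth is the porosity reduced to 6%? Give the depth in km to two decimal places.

Invert Athy's law: Z = ln(n₀/n) / c
Z = ln(0.53/0.06) / 0.37 = ln(8.833) / 0.37 = 2.1785 / 0.37 = 5.888 km

5.89 km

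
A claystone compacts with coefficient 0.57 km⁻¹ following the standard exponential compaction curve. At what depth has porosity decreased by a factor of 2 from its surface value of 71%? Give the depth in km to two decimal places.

n/n₀ = 1/2 ⇒ exp(−c·Z) = 1/2 ⇒ Z = ln(2) / c
Z = 0.6931 / 0.57 = 1.216 km

1.22 km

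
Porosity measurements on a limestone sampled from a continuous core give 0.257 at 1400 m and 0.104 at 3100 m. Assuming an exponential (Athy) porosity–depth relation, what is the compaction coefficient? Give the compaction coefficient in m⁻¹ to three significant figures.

Working in km (1 km = 1000 m; β in km⁻¹ = β in m⁻¹ × 1000):
Athy: phi(d) = phi₀ e^(−βd) ⇒ phi₁/phi₂ = e^{β(d₂−d₁)} ⇒ β = ln(phi₁/phi₂)/(d₂−d₁)
β = ln(0.257/0.104) / (3.1 − 1.4) = ln(2.471) / 1.7 = 0.9047 / 1.7 = 0.5322 km⁻¹

0.000532 m⁻¹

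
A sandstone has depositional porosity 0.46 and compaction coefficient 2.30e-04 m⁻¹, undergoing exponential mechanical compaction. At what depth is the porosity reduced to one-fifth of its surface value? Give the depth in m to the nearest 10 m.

Working in km (1 km = 1000 m; k in km⁻¹ = k in m⁻¹ × 1000):
n/n₀ = 1/5 ⇒ exp(−k·z) = 1/5 ⇒ z = ln(5) / k
z = 1.6094 / 0.23 = 6.998 km

7000 m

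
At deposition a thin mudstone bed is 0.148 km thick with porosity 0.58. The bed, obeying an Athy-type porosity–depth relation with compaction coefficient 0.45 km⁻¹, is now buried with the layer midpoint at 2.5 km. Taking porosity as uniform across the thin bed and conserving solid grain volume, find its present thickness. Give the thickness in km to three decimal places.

Porosity at 2.5 km: φ = 0.58·exp(−0.45×2.5) = 0.1883
Solid-volume conservation: h(1−φ) = h₀(1−φ₀) ⇒ h = h₀·(1−φ₀)/(1−φ)
h = 0.148 × (1 − 0.58)/(1 − 0.1883) = 0.148 × 0.5174 = 0.0766 km

0.077 km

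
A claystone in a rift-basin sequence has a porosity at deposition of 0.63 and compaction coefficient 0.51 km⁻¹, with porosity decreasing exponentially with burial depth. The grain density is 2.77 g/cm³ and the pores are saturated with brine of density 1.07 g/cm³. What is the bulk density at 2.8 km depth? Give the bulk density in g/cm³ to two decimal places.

2.51 g/cm³

Porosity at depth: φ = 0.63·exp(−0.51×2.8) = 0.63×0.2398 = 0.1511
Bulk density: ρ_b = (1−φ)ρ_g + φ·ρ_f = 0.8489×2.77 + 0.1511×1.07
       = 2.352 + 0.162 = 2.513 g/cm³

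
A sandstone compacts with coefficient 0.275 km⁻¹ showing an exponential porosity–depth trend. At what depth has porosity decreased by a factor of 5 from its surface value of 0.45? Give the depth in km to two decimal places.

5.85 km

phi/phi₀ = 1/5 ⇒ exp(−β·d) = 1/5 ⇒ d = ln(5) / β
d = 1.6094 / 0.275 = 5.853 km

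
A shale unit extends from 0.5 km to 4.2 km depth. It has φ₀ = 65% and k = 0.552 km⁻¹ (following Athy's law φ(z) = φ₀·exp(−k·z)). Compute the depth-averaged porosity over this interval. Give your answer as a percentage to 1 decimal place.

21.0%

⟨φ⟩ = (1/(z₂−z₁)) ∫ φ₀ e^(−kz) dz = φ₀·(e^(−k·z₁) − e^(−k·z₂)) / (k·(z₂−z₁))
e^(−0.552×0.5) = 0.7588; e^(−0.552×4.2) = 0.0984
⟨φ⟩ = 0.65 × (0.7588 − 0.0984) / (0.552 × 3.7) = 0.65 × 0.3233 = 0.2102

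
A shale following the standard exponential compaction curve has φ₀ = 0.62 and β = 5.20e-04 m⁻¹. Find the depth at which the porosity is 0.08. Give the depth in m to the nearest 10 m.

3940 m

Working in km (1 km = 1000 m; β in km⁻¹ = β in m⁻¹ × 1000):
Invert Athy's law: Z = ln(φ₀/φ) / β
Z = ln(0.62/0.08) / 0.52 = ln(7.75) / 0.52 = 2.0477 / 0.52 = 3.938 km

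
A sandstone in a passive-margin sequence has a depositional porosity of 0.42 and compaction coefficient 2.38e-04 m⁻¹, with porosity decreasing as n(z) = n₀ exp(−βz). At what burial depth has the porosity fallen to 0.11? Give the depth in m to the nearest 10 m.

5630 m

Working in km (1 km = 1000 m; β in km⁻¹ = β in m⁻¹ × 1000):
Invert Athy's law: z = ln(n₀/n) / β
z = ln(0.42/0.11) / 0.238 = ln(3.818) / 0.238 = 1.3398 / 0.238 = 5.629 km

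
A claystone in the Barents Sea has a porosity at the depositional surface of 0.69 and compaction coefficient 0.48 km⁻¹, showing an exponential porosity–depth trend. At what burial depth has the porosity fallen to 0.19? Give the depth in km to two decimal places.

2.69 km

Invert Athy's law: Z = ln(n₀/n) / β
Z = ln(0.69/0.19) / 0.48 = ln(3.632) / 0.48 = 1.2897 / 0.48 = 2.687 km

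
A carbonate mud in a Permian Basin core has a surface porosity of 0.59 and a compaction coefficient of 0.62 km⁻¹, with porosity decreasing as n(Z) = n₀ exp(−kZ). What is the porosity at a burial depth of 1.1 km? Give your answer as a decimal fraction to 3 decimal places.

0.298

n = n₀·exp(−k·Z) = 0.59 × exp(−0.62 × 1.1) = 0.59 × exp(−0.682)
  = 0.59 × 0.5056 = 0.2983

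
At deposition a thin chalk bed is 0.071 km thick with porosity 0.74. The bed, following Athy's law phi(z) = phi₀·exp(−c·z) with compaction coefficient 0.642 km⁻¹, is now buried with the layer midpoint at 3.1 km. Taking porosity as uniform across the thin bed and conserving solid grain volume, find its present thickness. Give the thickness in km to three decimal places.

0.021 km

Porosity at 3.1 km: phi = 0.74·exp(−0.642×3.1) = 0.1011
Solid-volume conservation: h(1−phi) = h₀(1−phi₀) ⇒ h = h₀·(1−phi₀)/(1−phi)
h = 0.071 × (1 − 0.74)/(1 − 0.1011) = 0.071 × 0.2893 = 0.0205 km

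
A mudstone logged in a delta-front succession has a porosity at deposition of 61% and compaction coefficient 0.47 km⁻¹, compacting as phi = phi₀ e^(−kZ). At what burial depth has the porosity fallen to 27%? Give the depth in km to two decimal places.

Invert Athy's law: Z = ln(phi₀/phi) / k
Z = ln(0.61/0.27) / 0.47 = ln(2.259) / 0.47 = 0.8150 / 0.47 = 1.734 km

1.73 km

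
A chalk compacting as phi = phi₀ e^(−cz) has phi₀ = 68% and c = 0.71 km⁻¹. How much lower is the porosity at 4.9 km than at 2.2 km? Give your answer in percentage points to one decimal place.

12.2 percentage points

phi(2.2) = 0.68·e^(−0.71×2.2) = 0.1426
phi(4.9) = 0.68·e^(−0.71×4.9) = 0.0210
Δphi = 0.1426 − 0.0210 = 0.1216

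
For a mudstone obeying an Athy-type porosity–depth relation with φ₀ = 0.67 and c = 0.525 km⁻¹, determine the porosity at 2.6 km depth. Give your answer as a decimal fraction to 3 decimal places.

0.171

φ = φ₀·exp(−c·d) = 0.67 × exp(−0.525 × 2.6) = 0.67 × exp(−1.365)
  = 0.67 × 0.2554 = 0.1711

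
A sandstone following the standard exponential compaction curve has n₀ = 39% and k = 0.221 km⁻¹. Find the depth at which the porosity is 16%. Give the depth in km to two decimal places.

Invert Athy's law: z = ln(n₀/n) / k
z = ln(0.39/0.16) / 0.221 = ln(2.438) / 0.221 = 0.8910 / 0.221 = 4.032 km

4.03 km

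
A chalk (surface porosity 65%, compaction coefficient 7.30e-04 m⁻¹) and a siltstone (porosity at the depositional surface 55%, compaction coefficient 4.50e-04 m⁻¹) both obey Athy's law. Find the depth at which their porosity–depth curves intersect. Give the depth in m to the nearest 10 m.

600 m

Working in km (1 km = 1000 m; c in km⁻¹ = c in m⁻¹ × 1000):
Set phi₀ₐ e^(−cₐd) = phi₀ᵦ e^(−cᵦd) ⇒ ln(phi₀ₐ/phi₀ᵦ) = (cₐ − cᵦ)·d
d = ln(0.65/0.55) / (0.73 − 0.45) = 0.1671 / 0.28 = 0.597 km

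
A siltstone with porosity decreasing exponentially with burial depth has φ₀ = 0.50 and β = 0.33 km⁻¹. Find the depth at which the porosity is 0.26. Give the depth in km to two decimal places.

Invert Athy's law: d = ln(φ₀/φ) / β
d = ln(0.5/0.26) / 0.33 = ln(1.923) / 0.33 = 0.6539 / 0.33 = 1.982 km

1.98 km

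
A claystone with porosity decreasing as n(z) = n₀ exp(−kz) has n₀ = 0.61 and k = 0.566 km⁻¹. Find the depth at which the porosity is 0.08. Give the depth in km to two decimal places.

3.59 km

Invert Athy's law: z = ln(n₀/n) / k
z = ln(0.61/0.08) / 0.566 = ln(7.625) / 0.566 = 2.0314 / 0.566 = 3.589 km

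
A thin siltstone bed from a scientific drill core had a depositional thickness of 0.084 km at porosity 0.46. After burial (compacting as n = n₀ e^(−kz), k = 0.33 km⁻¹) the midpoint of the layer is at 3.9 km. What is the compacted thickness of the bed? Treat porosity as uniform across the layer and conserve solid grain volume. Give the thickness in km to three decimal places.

Porosity at 3.9 km: n = 0.46·exp(−0.33×3.9) = 0.1270
Solid-volume conservation: h(1−n) = h₀(1−n₀) ⇒ h = h₀·(1−n₀)/(1−n)
h = 0.084 × (1 − 0.46)/(1 − 0.1270) = 0.084 × 0.6186 = 0.0520 km

0.052 km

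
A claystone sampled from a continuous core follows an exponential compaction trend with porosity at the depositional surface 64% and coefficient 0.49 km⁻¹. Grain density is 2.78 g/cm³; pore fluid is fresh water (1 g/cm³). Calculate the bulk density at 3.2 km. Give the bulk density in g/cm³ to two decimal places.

Porosity at depth: φ = 0.64·exp(−0.49×3.2) = 0.64×0.2085 = 0.1334
Bulk density: ρ_b = (1−φ)ρ_g + φ·ρ_f = 0.8666×2.78 + 0.1334×1
       = 2.409 + 0.133 = 2.543 g/cm³

2.54 g/cm³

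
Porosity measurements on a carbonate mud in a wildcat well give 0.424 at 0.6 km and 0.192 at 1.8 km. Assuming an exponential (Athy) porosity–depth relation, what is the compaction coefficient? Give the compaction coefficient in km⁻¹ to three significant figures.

0.660 km⁻¹

Athy: phi(d) = phi₀ e^(−kd) ⇒ phi₁/phi₂ = e^{k(d₂−d₁)} ⇒ k = ln(phi₁/phi₂)/(d₂−d₁)
k = ln(0.424/0.192) / (1.8 − 0.6) = ln(2.208) / 1.2 = 0.7922 / 1.2 = 0.6602 km⁻¹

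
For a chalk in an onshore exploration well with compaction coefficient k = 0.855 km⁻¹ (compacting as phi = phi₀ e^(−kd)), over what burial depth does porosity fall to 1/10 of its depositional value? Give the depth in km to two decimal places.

2.69 km

phi/phi₀ = 1/10 ⇒ exp(−k·d) = 1/10 ⇒ d = ln(10) / k
d = 2.3026 / 0.855 = 2.693 km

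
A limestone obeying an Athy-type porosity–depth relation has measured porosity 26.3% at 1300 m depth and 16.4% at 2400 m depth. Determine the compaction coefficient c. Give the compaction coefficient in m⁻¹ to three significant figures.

Working in km (1 km = 1000 m; c in km⁻¹ = c in m⁻¹ × 1000):
Athy: φ(d) = φ₀ e^(−cd) ⇒ φ₁/φ₂ = e^{c(d₂−d₁)} ⇒ c = ln(φ₁/φ₂)/(d₂−d₁)
c = ln(0.263/0.164) / (2.4 − 1.3) = ln(1.604) / 1.1 = 0.4723 / 1.1 = 0.4294 km⁻¹

0.000429 m⁻¹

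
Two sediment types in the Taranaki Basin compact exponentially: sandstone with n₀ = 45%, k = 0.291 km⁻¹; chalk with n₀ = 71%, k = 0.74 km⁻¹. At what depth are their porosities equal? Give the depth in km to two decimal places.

1.02 km

Set n₀ₐ e^(−kₐz) = n₀ᵦ e^(−kᵦz) ⇒ ln(n₀ₐ/n₀ᵦ) = (kₐ − kᵦ)·z
z = ln(0.45/0.71) / (0.291 − 0.74) = -0.4560 / -0.449 = 1.016 km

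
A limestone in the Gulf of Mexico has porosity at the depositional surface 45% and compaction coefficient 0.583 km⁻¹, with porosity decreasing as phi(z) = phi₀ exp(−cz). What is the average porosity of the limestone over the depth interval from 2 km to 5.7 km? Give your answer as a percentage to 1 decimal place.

5.7%

⟨phi⟩ = (1/(z₂−z₁)) ∫ phi₀ e^(−cz) dz = phi₀·(e^(−c·z₁) − e^(−c·z₂)) / (c·(z₂−z₁))
e^(−0.583×2) = 0.3116; e^(−0.583×5.7) = 0.0360
⟨phi⟩ = 0.45 × (0.3116 − 0.0360) / (0.583 × 3.7) = 0.45 × 0.1278 = 0.0575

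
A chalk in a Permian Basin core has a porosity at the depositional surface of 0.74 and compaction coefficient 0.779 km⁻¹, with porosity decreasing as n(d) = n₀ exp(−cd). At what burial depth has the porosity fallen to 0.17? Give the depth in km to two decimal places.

1.89 km

Invert Athy's law: d = ln(n₀/n) / c
d = ln(0.74/0.17) / 0.779 = ln(4.353) / 0.779 = 1.4709 / 0.779 = 1.888 km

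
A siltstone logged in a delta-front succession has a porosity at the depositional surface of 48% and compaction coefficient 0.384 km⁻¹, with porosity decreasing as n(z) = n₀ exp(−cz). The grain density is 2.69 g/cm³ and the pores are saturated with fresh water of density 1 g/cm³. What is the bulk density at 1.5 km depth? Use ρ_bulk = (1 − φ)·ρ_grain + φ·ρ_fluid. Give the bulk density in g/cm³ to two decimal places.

2.23 g/cm³

Porosity at depth: n = 0.48·exp(−0.384×1.5) = 0.48×0.5621 = 0.2698
Bulk density: ρ_b = (1−n)ρ_g + n·ρ_f = 0.7302×2.69 + 0.2698×1
       = 1.964 + 0.270 = 2.234 g/cm³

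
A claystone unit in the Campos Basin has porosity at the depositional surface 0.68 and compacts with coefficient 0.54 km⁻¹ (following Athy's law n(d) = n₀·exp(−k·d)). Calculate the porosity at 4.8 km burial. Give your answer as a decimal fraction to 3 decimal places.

0.051

n = n₀·exp(−k·d) = 0.68 × exp(−0.54 × 4.8) = 0.68 × exp(−2.592)
  = 0.68 × 0.0749 = 0.0509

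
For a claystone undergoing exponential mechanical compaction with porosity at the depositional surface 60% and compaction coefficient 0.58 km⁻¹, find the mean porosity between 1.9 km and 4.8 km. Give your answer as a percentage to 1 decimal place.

⟨phi⟩ = (1/(z₂−z₁)) ∫ phi₀ e^(−βz) dz = phi₀·(e^(−β·z₁) − e^(−β·z₂)) / (β·(z₂−z₁))
e^(−0.58×1.9) = 0.3322; e^(−0.58×4.8) = 0.0618
⟨phi⟩ = 0.6 × (0.3322 − 0.0618) / (0.58 × 2.9) = 0.6 × 0.1608 = 0.0965

9.6%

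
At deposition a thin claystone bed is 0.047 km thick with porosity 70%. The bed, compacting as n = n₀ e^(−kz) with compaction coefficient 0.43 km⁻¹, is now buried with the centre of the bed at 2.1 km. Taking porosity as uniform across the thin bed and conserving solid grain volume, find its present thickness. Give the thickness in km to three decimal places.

0.020 km

Porosity at 2.1 km: n = 0.7·exp(−0.43×2.1) = 0.2837
Solid-volume conservation: h(1−n) = h₀(1−n₀) ⇒ h = h₀·(1−n₀)/(1−n)
h = 0.047 × (1 − 0.7)/(1 − 0.2837) = 0.047 × 0.4188 = 0.0197 km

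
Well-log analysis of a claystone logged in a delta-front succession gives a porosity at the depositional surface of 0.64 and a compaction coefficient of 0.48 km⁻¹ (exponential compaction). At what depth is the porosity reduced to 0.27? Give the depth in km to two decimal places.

Invert Athy's law: d = ln(n₀/n) / k
d = ln(0.64/0.27) / 0.48 = ln(2.37) / 0.48 = 0.8630 / 0.48 = 1.798 km

1.80 km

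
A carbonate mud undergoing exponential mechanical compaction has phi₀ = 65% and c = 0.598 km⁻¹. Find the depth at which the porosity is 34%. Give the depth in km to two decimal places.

1.08 km

Invert Athy's law: d = ln(phi₀/phi) / c
d = ln(0.65/0.34) / 0.598 = ln(1.912) / 0.598 = 0.6480 / 0.598 = 1.084 km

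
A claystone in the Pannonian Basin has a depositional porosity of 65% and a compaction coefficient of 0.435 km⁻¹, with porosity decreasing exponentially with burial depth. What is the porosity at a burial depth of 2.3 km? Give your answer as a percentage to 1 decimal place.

23.9%

phi = phi₀·exp(−β·z) = 0.65 × exp(−0.435 × 2.3) = 0.65 × exp(−1)
  = 0.65 × 0.3677 = 0.2390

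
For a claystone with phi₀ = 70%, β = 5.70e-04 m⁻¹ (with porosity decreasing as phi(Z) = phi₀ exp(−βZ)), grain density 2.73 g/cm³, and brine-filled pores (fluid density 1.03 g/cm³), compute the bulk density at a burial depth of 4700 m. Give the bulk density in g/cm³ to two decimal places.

2.65 g/cm³

Working in km (1 km = 1000 m; β in km⁻¹ = β in m⁻¹ × 1000):
Porosity at depth: phi = 0.7·exp(−0.57×4.7) = 0.7×0.0686 = 0.0480
Bulk density: ρ_b = (1−phi)ρ_g + phi·ρ_f = 0.9520×2.73 + 0.0480×1.03
       = 2.599 + 0.049 = 2.648 g/cm³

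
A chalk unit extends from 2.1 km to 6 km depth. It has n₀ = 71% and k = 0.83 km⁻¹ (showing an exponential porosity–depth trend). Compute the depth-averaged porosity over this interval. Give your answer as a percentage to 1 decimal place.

3.7%

⟨n⟩ = (1/(Z₂−Z₁)) ∫ n₀ e^(−kZ) dZ = n₀·(e^(−k·Z₁) − e^(−k·Z₂)) / (k·(Z₂−Z₁))
e^(−0.83×2.1) = 0.1750; e^(−0.83×6) = 0.0069
⟨n⟩ = 0.71 × (0.1750 − 0.0069) / (0.83 × 3.9) = 0.71 × 0.0519 = 0.0369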